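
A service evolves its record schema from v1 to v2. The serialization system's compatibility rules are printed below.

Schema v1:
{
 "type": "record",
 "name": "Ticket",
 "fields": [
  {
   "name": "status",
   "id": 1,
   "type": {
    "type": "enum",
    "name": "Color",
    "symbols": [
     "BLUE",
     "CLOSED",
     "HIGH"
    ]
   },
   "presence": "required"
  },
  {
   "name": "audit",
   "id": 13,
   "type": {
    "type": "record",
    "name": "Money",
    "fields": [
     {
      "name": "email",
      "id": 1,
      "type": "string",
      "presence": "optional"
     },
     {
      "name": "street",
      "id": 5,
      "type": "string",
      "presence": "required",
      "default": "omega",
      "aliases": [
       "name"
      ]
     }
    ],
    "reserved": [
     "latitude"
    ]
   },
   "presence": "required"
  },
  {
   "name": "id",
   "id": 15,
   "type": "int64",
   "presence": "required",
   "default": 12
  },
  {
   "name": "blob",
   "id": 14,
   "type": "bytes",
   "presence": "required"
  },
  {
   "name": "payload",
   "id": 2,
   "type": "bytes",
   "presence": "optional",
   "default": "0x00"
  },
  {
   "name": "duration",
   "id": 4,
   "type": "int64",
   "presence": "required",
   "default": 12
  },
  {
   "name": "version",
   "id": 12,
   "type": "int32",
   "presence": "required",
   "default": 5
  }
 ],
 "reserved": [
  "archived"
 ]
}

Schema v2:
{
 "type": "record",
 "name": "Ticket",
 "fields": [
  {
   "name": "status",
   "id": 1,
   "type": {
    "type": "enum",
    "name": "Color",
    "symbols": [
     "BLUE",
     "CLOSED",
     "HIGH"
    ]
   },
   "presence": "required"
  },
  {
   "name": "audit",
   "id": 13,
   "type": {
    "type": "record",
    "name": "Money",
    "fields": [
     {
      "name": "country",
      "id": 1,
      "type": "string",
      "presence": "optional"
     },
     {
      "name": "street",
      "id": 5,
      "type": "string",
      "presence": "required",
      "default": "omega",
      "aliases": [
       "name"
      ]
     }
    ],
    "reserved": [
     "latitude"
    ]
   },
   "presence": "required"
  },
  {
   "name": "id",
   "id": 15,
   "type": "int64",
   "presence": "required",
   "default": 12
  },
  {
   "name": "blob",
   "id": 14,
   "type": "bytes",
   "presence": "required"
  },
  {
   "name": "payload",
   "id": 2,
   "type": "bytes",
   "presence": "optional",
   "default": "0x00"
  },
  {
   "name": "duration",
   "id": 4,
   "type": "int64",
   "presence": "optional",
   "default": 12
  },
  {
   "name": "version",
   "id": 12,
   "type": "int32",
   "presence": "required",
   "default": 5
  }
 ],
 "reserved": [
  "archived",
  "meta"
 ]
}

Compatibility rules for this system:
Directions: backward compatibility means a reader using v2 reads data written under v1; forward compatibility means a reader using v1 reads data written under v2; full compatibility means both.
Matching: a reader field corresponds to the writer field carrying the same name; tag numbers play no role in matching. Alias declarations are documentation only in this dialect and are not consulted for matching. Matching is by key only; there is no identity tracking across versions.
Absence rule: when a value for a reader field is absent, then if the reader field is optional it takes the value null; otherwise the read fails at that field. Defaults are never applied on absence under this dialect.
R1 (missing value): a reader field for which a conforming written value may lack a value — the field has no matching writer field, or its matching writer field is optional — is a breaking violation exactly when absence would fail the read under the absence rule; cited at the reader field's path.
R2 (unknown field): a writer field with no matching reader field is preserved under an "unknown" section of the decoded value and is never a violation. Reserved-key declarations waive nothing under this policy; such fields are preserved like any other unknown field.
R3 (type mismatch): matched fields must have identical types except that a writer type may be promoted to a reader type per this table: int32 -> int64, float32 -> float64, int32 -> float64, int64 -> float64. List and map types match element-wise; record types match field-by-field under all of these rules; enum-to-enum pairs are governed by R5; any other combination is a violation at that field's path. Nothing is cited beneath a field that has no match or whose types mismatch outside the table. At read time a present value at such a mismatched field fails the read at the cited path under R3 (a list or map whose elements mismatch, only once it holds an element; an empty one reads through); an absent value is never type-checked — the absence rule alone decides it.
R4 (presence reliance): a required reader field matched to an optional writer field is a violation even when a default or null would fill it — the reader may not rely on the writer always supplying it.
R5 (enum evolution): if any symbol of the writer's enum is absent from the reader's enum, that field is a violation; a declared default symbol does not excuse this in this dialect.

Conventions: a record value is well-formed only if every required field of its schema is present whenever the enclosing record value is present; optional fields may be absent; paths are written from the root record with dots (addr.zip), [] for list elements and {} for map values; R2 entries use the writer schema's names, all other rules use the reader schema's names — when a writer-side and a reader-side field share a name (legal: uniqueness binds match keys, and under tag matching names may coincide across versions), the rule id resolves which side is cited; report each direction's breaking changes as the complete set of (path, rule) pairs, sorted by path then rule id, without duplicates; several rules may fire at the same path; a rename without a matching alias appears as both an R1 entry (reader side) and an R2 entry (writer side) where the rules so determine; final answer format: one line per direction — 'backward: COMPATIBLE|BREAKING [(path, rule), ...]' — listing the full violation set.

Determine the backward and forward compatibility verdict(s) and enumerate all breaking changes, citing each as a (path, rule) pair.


backward: COMPATIBLE []; forward: BREAKING [(duration, R1), (duration, R4)]

arrows below run writer -> reader for Ticket
backward analysis of Ticket with v2 as reader and v1 as writer:
  status: paired with writer status (Color -> Color; writer required)
  audit: paired with writer audit (Money -> Money; writer required)
  id: paired with writer id (int64 -> int64; writer required)
  blob: paired with writer blob (bytes -> bytes; writer required)
  payload: paired with writer payload (bytes -> bytes; writer optional)
  duration: paired with writer duration (int64 -> int64; writer required)
  version: paired with writer version (int32 -> int32; writer required)
  audit.country: no writer-side match
  audit.street: paired with writer audit.street (string -> string; writer required)
  audit.email (writer side), unknown to reader
  => backward: COMPATIBLE
forward analysis of Ticket with v1 as reader and v2 as writer:
  status: paired with writer status (Color -> Color; writer required)
  audit: paired with writer audit (Money -> Money; writer required)
  id: paired with writer id (int64 -> int64; writer required)
  blob: paired with writer blob (bytes -> bytes; writer required)
  payload: paired with writer payload (bytes -> bytes; writer optional)
  duration: paired with writer duration (int64 -> int64; writer optional)
  version: paired with writer version (int32 -> int32; writer required)
  audit.email: no writer-side match
  audit.street: paired with writer audit.street (string -> string; writer required)
  audit.country (writer side), unknown to reader
  rule R1 violated at duration
  rule R4 violated at duration
  => forward: BREAKING (2)


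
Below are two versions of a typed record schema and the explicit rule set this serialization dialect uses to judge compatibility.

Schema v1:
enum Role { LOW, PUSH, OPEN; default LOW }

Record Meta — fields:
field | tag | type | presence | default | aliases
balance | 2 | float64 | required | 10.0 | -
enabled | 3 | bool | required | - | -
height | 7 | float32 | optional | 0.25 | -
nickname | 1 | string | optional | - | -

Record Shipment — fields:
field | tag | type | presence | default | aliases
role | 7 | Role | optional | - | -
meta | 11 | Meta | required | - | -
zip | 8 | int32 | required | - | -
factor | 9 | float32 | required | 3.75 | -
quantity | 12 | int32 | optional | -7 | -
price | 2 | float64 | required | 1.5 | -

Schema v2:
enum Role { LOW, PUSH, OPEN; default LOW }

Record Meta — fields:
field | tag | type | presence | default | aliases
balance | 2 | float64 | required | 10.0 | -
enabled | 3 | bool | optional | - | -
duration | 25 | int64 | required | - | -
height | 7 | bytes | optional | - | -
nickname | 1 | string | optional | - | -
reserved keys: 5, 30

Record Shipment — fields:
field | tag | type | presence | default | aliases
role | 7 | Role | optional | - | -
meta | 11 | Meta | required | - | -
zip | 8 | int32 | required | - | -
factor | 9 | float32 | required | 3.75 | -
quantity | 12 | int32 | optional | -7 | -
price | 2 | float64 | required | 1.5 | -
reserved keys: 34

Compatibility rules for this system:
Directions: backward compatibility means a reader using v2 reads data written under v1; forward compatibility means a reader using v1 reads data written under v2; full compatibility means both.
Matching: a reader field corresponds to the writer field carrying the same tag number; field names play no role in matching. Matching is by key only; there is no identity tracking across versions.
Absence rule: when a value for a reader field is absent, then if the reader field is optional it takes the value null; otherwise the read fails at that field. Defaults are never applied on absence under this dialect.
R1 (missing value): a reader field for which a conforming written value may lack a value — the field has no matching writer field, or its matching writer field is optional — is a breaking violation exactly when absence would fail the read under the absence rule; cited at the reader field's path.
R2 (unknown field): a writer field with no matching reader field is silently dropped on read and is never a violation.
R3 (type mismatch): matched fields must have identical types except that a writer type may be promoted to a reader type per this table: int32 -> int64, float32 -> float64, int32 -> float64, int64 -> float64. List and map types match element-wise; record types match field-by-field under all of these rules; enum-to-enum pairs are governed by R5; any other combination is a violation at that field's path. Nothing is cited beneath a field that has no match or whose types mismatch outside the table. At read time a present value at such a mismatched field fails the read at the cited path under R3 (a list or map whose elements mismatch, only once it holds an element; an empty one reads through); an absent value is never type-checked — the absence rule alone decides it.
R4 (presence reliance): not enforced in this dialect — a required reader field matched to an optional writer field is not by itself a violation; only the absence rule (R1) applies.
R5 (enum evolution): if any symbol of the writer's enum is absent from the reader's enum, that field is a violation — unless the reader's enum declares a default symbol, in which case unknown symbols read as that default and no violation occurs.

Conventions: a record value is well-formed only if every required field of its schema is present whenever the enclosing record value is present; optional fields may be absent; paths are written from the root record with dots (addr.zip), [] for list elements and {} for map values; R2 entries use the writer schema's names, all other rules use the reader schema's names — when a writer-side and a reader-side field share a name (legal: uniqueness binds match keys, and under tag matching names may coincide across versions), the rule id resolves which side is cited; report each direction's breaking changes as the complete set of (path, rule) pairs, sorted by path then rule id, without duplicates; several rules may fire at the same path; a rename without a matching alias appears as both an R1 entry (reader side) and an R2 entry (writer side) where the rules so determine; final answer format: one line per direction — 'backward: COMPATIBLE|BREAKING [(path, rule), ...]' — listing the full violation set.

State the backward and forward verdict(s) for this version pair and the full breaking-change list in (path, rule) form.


each type pair in Shipment: writer, then reader
backward on Shipment — v2 reading data written by v1:
  role: paired with writer role (Role -> Role; writer optional)
  meta: paired with writer meta (Meta -> Meta; writer required)
  zip: paired with writer zip (int32 -> int32; writer required)
  factor: paired with writer factor (float32 -> float32; writer required)
  quantity: paired with writer quantity (int32 -> int32; writer optional)
  price: paired with writer price (float64 -> float64; writer required)
  meta.balance: paired with writer meta.balance (float64 -> float64; writer required)
  meta.enabled: paired with writer meta.enabled (bool -> bool; writer required)
  meta.duration: no writer-side match
  meta.height: paired with writer meta.height (float32 -> bytes; writer optional)
  meta.nickname: paired with writer meta.nickname (string -> string; writer optional)
  rule R1 violated at meta.duration
  rule R3 violated at meta.height
  => backward: BREAKING (2)
forward on Shipment — v1 reading data written by v2:
  role: paired with writer role (Role -> Role; writer optional)
  meta: paired with writer meta (Meta -> Meta; writer required)
  zip: paired with writer zip (int32 -> int32; writer required)
  factor: paired with writer factor (float32 -> float32; writer required)
  quantity: paired with writer quantity (int32 -> int32; writer optional)
  price: paired with writer price (float64 -> float64; writer required)
  meta.balance: paired with writer meta.balance (float64 -> float64; writer required)
  meta.enabled: paired with writer meta.enabled (bool -> bool; writer optional)
  meta.height: paired with writer meta.height (bytes -> float32; writer optional)
  meta.nickname: paired with writer meta.nickname (string -> string; writer optional)
  writer meta.duration: unknown to reader
  rule R1 violated at meta.enabled
  rule R3 violated at meta.height
  => forward: BREAKING (2)

backward: BREAKING [(meta.duration, R1), (meta.height, R3)]; forward: BREAKING [(meta.enabled, R1), (meta.height, R3)]


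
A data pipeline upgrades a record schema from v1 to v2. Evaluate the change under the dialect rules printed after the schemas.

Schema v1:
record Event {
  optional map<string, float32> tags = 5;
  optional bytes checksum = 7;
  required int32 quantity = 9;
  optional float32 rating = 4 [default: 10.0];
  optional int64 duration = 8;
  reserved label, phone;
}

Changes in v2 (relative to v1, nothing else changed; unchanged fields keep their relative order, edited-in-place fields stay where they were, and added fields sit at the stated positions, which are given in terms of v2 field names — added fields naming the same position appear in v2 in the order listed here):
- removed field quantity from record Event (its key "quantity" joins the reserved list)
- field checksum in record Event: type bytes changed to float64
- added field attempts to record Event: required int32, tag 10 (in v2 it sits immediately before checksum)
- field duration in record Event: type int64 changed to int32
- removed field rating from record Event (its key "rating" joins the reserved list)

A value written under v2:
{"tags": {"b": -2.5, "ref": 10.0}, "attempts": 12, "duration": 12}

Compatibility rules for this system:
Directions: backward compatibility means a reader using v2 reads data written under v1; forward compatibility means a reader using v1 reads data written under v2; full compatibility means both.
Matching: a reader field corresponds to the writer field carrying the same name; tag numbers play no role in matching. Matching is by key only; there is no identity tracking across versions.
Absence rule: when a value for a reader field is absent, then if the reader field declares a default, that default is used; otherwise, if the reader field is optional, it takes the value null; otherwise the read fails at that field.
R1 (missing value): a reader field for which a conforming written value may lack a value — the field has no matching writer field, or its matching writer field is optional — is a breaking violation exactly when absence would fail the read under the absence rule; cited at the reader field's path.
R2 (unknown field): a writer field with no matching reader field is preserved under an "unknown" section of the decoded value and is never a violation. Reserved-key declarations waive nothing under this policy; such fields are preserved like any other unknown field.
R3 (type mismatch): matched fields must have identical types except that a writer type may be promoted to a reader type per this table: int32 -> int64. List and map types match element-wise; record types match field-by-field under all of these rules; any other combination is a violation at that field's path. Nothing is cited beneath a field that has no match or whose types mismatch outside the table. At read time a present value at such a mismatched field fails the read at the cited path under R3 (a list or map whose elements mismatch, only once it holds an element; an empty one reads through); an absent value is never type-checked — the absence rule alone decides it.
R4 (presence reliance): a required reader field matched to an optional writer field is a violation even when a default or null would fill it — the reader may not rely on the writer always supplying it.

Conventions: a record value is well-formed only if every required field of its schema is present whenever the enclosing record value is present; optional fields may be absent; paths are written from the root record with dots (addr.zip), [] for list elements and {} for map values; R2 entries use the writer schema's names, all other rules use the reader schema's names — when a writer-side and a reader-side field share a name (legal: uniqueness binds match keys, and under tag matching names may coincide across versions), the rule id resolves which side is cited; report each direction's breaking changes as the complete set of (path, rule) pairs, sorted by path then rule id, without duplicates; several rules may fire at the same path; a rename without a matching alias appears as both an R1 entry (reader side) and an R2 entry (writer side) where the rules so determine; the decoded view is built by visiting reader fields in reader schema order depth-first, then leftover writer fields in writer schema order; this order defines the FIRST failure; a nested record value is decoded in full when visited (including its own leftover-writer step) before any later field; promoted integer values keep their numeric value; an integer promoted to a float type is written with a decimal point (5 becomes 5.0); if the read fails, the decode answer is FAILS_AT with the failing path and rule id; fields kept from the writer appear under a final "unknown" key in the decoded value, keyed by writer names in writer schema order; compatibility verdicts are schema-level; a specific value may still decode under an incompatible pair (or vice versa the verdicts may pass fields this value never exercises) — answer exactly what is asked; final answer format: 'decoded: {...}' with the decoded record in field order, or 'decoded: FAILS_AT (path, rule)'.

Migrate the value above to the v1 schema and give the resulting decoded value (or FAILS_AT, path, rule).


decoded: FAILS_AT (quantity, R1)

in Event below, arrows point writer -> reader
decode walk for Event under reader schema v1:
  tags := {"b": -2.5, "ref": 10.0}
  checksum := null (absent, optional -> null)
  read fails at quantity under R1 (no fill)
  => FAILS_AT (quantity, R1)
checking off the Event differences that do not matter here:
  field checksum in record Event: type bytes changed to float64 -> changes Event's schema-level verdicts only — the decode of this value is the same
  added field attempts to record Event: required int32, tag 10 (in v2 it sits immediately before checksum) -> changes Event's schema-level verdicts only — the decode of this value is the same
  field duration in record Event: type int64 changed to int32 -> changes Event's schema-level verdicts only — the decode of this value is the same
  removed field rating from record Event (its key "rating" joins the reserved list) -> fires no rule on Event under this dialect and leaves the result unchanged


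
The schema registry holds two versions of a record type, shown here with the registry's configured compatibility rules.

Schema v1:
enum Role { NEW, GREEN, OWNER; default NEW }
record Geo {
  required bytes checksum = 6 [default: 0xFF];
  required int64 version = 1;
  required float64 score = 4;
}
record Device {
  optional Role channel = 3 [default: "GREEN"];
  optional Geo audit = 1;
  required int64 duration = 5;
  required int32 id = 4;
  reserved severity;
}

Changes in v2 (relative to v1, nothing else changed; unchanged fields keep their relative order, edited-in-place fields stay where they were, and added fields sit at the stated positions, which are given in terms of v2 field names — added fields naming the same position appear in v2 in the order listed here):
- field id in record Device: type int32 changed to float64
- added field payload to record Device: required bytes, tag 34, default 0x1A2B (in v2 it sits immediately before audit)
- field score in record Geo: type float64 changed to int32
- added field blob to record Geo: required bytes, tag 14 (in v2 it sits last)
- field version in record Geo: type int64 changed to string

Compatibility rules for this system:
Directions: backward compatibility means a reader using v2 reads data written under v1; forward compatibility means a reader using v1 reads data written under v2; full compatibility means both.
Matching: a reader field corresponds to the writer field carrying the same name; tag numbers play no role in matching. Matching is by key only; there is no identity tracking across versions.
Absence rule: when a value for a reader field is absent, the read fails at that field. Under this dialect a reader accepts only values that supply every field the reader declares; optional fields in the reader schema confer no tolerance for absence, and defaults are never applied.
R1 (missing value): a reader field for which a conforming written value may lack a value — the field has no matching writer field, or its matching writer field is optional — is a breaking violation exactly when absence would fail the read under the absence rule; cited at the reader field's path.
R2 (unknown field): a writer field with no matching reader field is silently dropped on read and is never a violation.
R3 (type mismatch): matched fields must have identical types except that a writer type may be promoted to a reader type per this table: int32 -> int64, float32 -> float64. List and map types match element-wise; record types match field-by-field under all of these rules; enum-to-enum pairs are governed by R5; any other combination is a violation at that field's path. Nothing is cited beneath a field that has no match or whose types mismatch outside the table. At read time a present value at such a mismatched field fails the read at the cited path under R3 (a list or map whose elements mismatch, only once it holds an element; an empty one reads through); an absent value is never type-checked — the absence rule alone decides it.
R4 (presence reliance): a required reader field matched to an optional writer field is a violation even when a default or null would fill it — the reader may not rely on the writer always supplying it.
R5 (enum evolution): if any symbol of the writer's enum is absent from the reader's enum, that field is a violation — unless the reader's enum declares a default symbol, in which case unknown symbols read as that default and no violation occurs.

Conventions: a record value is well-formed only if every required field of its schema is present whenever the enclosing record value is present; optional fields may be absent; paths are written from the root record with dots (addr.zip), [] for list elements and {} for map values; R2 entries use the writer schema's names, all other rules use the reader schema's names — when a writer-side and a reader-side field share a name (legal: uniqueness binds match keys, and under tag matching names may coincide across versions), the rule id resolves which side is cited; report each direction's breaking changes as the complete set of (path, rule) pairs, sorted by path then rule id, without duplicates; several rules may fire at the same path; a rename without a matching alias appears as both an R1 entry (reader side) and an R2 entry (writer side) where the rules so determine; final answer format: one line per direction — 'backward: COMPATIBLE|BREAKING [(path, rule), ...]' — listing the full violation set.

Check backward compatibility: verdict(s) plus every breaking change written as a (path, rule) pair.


in Device below, arrows point writer -> reader
checking backward for Device: reader v2 against writer v1:
  channel <- channel (Role -> Role, writer optional)
  payload has no writer counterpart
  audit <- audit (Geo -> Geo, writer optional)
  duration <- duration (int64 -> int64, writer required)
  id <- id (int32 -> float64, writer required)
  audit.checksum <- audit.checksum (bytes -> bytes, writer required)
  audit.version <- audit.version (int64 -> string, writer required)
  audit.score <- audit.score (float64 -> int32, writer required)
  audit.blob has no writer counterpart
  breaking: (audit, R1)
  breaking: (audit.blob, R1)
  breaking: (audit.score, R3)
  breaking: (audit.version, R3)
  breaking: (channel, R1)
  breaking: (id, R3)
  breaking: (payload, R1)
  backward on Device therefore BREAKING (7)

backward: BREAKING [(audit, R1), (audit.blob, R1), (audit.score, R3), (audit.version, R3), (channel, R1), (id, R3), (payload, R1)]


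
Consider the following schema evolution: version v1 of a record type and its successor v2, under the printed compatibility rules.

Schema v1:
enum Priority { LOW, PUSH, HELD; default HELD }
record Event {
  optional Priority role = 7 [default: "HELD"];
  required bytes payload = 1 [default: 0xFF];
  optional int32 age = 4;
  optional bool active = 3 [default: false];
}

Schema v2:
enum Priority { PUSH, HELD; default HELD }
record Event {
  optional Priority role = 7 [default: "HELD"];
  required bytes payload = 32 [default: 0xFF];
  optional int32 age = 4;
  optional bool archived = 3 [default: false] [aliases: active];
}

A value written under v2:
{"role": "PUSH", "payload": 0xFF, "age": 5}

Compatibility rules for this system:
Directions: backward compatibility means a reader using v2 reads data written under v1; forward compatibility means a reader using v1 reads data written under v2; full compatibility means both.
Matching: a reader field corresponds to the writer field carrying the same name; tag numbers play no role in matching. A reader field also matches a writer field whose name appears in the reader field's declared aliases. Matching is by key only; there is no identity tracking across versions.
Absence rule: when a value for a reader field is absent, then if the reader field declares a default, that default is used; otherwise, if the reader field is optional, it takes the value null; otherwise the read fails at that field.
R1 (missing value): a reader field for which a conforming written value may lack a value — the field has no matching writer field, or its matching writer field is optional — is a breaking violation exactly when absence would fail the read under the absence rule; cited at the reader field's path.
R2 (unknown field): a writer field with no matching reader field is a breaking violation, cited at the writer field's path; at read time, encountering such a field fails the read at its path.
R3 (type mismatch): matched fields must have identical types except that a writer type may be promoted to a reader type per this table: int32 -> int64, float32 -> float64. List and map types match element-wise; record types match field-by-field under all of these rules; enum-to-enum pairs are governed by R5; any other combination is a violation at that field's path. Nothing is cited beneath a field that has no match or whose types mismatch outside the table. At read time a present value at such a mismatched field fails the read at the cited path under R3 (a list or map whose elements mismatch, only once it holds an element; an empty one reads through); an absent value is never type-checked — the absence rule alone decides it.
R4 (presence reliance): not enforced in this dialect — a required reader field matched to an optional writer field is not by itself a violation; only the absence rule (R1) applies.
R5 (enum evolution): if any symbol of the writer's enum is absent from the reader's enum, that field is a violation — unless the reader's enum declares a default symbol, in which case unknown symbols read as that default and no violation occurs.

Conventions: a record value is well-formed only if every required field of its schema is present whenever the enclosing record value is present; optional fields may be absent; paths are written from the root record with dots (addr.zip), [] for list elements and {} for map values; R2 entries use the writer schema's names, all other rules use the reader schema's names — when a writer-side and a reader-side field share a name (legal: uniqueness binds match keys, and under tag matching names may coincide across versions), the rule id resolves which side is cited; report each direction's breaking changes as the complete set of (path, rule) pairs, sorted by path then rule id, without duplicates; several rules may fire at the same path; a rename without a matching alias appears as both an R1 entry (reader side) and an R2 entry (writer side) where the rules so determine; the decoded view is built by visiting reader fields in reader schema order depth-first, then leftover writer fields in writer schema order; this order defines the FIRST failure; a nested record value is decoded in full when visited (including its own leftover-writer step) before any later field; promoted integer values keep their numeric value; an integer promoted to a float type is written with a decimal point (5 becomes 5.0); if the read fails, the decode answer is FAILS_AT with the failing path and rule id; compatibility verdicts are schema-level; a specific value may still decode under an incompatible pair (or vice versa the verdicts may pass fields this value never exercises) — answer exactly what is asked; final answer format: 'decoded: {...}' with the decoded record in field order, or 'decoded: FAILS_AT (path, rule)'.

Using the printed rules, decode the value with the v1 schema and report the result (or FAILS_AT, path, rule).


decoded: {"role": "PUSH", "payload": 0xFF, "age": 5, "active": false}

arrows below run writer -> reader for Event
decode walk for Event under reader schema v1:
  role := "PUSH"
  payload := 0xFF
  age := 5
  active := false (absent -> default)
  => decoded: {"role": "PUSH", "payload": 0xFF, "age": 5, "active": false}
the other Event changes do not affect what is asked:
  enum Priority (field role in record Event): symbol LOW removed -> fires no rule on Event under this dialect and leaves the result unchanged
  renamed field active to archived in record Event (alias active declared on the renamed field) -> affects the rule determinations only; this particular Event value decodes identically
  field payload in record Event: tag 1 changed to 32 -> fires no rule on Event under this dialect and leaves the result unchanged


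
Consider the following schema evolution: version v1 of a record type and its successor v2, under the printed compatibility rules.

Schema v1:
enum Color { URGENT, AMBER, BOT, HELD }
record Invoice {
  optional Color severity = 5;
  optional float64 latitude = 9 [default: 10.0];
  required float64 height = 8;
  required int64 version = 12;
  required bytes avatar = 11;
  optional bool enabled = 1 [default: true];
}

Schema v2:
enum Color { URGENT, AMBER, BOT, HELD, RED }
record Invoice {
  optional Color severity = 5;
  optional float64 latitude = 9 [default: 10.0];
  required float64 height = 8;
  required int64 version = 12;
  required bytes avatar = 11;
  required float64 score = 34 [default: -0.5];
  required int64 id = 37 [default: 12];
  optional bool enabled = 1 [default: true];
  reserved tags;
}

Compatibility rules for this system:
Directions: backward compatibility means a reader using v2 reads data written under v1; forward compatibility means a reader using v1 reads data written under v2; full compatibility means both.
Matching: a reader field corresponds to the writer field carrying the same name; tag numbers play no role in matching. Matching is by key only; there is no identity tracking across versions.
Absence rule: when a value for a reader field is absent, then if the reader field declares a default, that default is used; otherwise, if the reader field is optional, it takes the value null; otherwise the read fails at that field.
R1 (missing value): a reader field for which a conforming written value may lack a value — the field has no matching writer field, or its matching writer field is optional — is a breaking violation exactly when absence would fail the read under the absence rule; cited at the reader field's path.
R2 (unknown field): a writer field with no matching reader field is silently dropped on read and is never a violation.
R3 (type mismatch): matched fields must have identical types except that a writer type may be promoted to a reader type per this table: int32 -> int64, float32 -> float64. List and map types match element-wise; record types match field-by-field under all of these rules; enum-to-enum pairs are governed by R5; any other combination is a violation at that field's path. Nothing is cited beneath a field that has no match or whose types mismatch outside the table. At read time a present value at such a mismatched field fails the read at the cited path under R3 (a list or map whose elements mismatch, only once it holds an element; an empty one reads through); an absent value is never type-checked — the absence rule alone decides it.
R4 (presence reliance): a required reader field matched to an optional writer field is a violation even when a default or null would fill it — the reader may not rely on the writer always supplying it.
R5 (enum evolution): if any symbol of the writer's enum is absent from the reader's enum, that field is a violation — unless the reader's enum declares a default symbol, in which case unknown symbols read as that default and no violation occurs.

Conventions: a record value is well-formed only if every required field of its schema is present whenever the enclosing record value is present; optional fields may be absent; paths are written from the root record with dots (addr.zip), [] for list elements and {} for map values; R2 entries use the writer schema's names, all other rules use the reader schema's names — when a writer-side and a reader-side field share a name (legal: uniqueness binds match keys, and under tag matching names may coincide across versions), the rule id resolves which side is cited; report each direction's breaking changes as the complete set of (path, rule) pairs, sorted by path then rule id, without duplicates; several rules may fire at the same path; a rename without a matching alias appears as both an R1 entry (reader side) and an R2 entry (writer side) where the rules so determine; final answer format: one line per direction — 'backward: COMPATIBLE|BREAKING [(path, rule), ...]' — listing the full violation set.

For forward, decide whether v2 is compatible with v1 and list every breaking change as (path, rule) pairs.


forward: BREAKING [(severity, R5)]

arrows below run writer -> reader for Invoice
forward analysis of Invoice with v1 as reader and v2 as writer:
  severity <- severity (Color -> Color, writer optional)
  latitude <- latitude (float64 -> float64, writer optional)
  height <- height (float64 -> float64, writer required)
  version <- version (int64 -> int64, writer required)
  avatar <- avatar (bytes -> bytes, writer required)
  enabled <- enabled (bool -> bool, writer optional)
  score (writer side), unknown to reader
  id (writer side), unknown to reader
  breaking: (severity, R5)
  forward on Invoice therefore BREAKING (1)
the rest of the Invoice diff is inert for this question:
  added field id to record Invoice: required int64, tag 37, default 12 (in v2 it sits immediately before enabled) -> fires no rule on Invoice, leaving the asked answer as it is
  added field score to record Invoice: required float64, tag 34, default -0.5 (in v2 it sits immediately before enabled) -> fires no rule on Invoice, leaving the asked answer as it is


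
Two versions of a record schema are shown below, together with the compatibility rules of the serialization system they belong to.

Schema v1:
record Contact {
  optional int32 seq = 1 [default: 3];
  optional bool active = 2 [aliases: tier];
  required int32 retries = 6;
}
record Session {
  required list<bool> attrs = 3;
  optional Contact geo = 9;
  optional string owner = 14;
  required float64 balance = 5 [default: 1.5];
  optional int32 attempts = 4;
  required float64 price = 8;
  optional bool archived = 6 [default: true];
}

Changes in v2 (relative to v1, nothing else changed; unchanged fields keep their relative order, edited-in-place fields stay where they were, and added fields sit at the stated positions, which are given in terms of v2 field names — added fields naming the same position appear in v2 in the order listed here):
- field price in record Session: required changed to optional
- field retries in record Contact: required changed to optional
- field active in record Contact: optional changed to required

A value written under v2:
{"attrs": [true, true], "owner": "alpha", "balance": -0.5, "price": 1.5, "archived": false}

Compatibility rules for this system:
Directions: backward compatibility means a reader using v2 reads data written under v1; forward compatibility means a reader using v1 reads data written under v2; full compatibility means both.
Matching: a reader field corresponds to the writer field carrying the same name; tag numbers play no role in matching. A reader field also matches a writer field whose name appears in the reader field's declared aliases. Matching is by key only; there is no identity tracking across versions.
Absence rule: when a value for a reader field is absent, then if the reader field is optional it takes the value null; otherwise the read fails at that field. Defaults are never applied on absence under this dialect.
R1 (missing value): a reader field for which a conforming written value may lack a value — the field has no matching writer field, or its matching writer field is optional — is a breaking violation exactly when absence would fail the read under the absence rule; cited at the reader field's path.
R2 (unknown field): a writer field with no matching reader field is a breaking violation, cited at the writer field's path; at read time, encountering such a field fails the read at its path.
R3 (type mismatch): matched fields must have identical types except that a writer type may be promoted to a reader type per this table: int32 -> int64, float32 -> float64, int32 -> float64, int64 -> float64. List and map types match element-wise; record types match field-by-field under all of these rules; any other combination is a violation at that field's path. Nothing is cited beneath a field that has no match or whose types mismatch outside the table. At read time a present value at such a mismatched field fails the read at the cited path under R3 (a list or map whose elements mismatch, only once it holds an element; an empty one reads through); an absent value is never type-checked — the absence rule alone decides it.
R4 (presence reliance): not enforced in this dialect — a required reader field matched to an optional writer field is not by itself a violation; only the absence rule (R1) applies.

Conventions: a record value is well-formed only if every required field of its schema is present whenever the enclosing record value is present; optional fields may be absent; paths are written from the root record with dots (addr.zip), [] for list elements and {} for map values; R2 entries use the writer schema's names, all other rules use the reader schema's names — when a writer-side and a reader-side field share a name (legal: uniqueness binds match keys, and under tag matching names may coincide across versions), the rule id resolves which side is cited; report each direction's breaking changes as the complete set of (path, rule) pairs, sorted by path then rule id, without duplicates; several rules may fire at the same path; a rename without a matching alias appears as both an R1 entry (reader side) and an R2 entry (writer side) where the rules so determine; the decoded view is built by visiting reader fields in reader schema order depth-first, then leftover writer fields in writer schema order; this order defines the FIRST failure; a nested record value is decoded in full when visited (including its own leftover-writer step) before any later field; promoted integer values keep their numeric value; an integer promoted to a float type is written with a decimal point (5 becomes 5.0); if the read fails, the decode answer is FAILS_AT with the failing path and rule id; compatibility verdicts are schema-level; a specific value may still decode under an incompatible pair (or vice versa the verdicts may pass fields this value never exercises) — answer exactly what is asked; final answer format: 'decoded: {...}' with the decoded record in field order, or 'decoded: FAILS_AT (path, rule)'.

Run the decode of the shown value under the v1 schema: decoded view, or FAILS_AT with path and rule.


decoded: {"attrs": [true, true], "geo": null, "owner": "alpha", "balance": -0.5, "attempts": null, "price": 1.5, "archived": false}

arrows below run writer -> reader for Session
decode walk for Session under reader schema v1:
  attrs := [true, true]
  geo := null (missing; optional => null)
  owner := "alpha"
  balance := -0.5
  attempts := null (missing; optional => null)
  price := 1.5
  archived := false
  => decoded: {"attrs": [true, true], "geo": null, "owner": "alpha", "balance": -0.5, "attempts": null, "price": 1.5, "archived": false}
ruling out the remaining Session differences:
  field price in record Session: required changed to optional -> changes Session's schema-level verdicts only — the decode of this value is the same
  field retries in record Contact: required changed to optional -> changes Session's schema-level verdicts only — the decode of this value is the same
  field active in record Contact: optional changed to required -> changes Session's schema-level verdicts only — the decode of this value is the same
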